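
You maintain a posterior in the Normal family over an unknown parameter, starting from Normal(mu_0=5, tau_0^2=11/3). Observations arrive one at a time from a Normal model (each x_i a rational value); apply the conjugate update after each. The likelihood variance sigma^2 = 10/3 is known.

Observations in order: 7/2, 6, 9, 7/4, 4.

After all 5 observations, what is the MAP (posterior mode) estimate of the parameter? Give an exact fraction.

1267/260

obs 1: x=7/2 → posterior Normal(59/14, 110/63)
obs 2: x=6 → posterior Normal(309/64, 55/48)
obs 3: x=9 → posterior Normal(507/86, 110/129)
obs 4: x=7/4 → posterior Normal(1091/216, 55/81)
obs 5: x=4 → posterior Normal(1267/260, 22/39)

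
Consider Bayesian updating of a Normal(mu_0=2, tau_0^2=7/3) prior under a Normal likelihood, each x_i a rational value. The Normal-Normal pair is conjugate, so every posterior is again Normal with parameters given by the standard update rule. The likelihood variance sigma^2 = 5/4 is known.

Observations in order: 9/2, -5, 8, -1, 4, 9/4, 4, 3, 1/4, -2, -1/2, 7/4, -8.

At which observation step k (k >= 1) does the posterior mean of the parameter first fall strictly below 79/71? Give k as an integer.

k = 2

obs 1: x=9/2 → posterior Normal(156/43, 35/43)
obs 2: x=-5 → posterior Normal(16/71, 35/71)
obs 3: x=8 → posterior Normal(80/33, 35/99)
obs 4: x=-1 → posterior Normal(212/127, 35/127)
obs 5: x=4 → posterior Normal(324/155, 7/31)
obs 6: x=9/4 → posterior Normal(129/61, 35/183)
obs 7: x=4 → posterior Normal(499/211, 35/211)
obs 8: x=3 → posterior Normal(583/239, 35/239)
obs 9: x=1/4 → posterior Normal(590/267, 35/267)
obs 10: x=-2 → posterior Normal(534/295, 7/59)
obs 11: x=-1/2 → posterior Normal(520/323, 35/323)
obs 12: x=7/4 → posterior Normal(569/351, 35/351)
obs 13: x=-8 → posterior Normal(345/379, 35/379)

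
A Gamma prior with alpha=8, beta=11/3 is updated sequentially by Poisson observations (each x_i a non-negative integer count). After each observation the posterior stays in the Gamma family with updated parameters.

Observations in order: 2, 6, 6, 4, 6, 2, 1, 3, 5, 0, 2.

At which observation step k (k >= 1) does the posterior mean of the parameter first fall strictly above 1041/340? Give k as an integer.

k = 3

obs 1: x=2 → posterior Gamma(10, 14/3)
obs 2: x=6 → posterior Gamma(16, 17/3)
obs 3: x=6 → posterior Gamma(22, 20/3)
obs 4: x=4 → posterior Gamma(26, 23/3)
obs 5: x=6 → posterior Gamma(32, 26/3)
obs 6: x=2 → posterior Gamma(34, 29/3)
obs 7: x=1 → posterior Gamma(35, 32/3)
obs 8: x=3 → posterior Gamma(38, 35/3)
obs 9: x=5 → posterior Gamma(43, 38/3)
obs 10: x=0 → posterior Gamma(43, 41/3)
obs 11: x=2 → posterior Gamma(45, 44/3)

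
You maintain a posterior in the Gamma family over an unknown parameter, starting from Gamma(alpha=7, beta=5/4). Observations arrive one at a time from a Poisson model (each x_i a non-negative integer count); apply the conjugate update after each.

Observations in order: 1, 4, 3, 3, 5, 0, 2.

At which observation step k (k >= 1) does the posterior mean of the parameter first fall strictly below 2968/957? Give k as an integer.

obs 1: x=1 → posterior Gamma(8, 9/4)
obs 2: x=4 → posterior Gamma(12, 13/4)
obs 3: x=3 → posterior Gamma(15, 17/4)
obs 4: x=3 → posterior Gamma(18, 21/4)
obs 5: x=5 → posterior Gamma(23, 25/4)
obs 6: x=0 → posterior Gamma(23, 29/4)
obs 7: x=2 → posterior Gamma(25, 33/4)

k = 7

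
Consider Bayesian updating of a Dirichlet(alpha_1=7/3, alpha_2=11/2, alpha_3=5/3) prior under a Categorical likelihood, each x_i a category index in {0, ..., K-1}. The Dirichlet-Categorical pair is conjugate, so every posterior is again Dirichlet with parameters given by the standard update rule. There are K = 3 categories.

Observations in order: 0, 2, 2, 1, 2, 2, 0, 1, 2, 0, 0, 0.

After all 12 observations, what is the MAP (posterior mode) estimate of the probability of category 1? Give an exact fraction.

obs 1: x=0 → posterior Dirichlet(10/3, 11/2, 5/3)
obs 2: x=2 → posterior Dirichlet(10/3, 11/2, 8/3)
obs 3: x=2 → posterior Dirichlet(10/3, 11/2, 11/3)
obs 4: x=1 → posterior Dirichlet(10/3, 13/2, 11/3)
obs 5: x=2 → posterior Dirichlet(10/3, 13/2, 14/3)
obs 6: x=2 → posterior Dirichlet(10/3, 13/2, 17/3)
obs 7: x=0 → posterior Dirichlet(13/3, 13/2, 17/3)
obs 8: x=1 → posterior Dirichlet(13/3, 15/2, 17/3)
obs 9: x=2 → posterior Dirichlet(13/3, 15/2, 20/3)
obs 10: x=0 → posterior Dirichlet(16/3, 15/2, 20/3)
obs 11: x=0 → posterior Dirichlet(19/3, 15/2, 20/3)
obs 12: x=0 → posterior Dirichlet(22/3, 15/2, 20/3)

13/37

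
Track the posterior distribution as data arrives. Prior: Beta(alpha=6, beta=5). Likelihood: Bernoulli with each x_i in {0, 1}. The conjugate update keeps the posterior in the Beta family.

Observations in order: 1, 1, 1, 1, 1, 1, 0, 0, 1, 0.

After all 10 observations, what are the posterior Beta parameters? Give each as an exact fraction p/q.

alpha=13, beta=8

obs 1: x=1 → posterior Beta(7, 5)
obs 2: x=1 → posterior Beta(8, 5)
obs 3: x=1 → posterior Beta(9, 5)
obs 4: x=1 → posterior Beta(10, 5)
obs 5: x=1 → posterior Beta(11, 5)
obs 6: x=1 → posterior Beta(12, 5)
obs 7: x=0 → posterior Beta(12, 6)
obs 8: x=0 → posterior Beta(12, 7)
obs 9: x=1 → posterior Beta(13, 7)
obs 10: x=0 → posterior Beta(13, 8)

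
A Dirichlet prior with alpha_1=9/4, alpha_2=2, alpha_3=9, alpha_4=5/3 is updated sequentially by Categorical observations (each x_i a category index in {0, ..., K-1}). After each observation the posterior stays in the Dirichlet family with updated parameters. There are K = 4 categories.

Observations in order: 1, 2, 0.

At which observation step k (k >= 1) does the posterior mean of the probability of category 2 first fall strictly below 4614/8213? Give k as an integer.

obs 1: x=1 → posterior Dirichlet(9/4, 3, 9, 5/3)
obs 2: x=2 → posterior Dirichlet(9/4, 3, 10, 5/3)
obs 3: x=0 → posterior Dirichlet(13/4, 3, 10, 5/3)

k = 3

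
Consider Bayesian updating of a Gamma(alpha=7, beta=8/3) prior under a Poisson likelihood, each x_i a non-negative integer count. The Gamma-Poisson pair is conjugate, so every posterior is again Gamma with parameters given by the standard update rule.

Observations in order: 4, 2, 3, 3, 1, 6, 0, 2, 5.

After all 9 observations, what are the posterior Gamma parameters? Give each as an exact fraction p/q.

obs 1: x=4 → posterior Gamma(11, 11/3)
obs 2: x=2 → posterior Gamma(13, 14/3)
obs 3: x=3 → posterior Gamma(16, 17/3)
obs 4: x=3 → posterior Gamma(19, 20/3)
obs 5: x=1 → posterior Gamma(20, 23/3)
obs 6: x=6 → posterior Gamma(26, 26/3)
obs 7: x=0 → posterior Gamma(26, 29/3)
obs 8: x=2 → posterior Gamma(28, 32/3)
obs 9: x=5 → posterior Gamma(33, 35/3)

alpha=33, beta=35/3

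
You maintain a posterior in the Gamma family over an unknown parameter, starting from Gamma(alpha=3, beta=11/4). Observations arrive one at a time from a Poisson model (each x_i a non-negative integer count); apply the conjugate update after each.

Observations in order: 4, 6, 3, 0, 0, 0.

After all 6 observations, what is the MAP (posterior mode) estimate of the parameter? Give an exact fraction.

obs 1: x=4 → posterior Gamma(7, 15/4)
obs 2: x=6 → posterior Gamma(13, 19/4)
obs 3: x=3 → posterior Gamma(16, 23/4)
obs 4: x=0 → posterior Gamma(16, 27/4)
obs 5: x=0 → posterior Gamma(16, 31/4)
obs 6: x=0 → posterior Gamma(16, 35/4)

12/7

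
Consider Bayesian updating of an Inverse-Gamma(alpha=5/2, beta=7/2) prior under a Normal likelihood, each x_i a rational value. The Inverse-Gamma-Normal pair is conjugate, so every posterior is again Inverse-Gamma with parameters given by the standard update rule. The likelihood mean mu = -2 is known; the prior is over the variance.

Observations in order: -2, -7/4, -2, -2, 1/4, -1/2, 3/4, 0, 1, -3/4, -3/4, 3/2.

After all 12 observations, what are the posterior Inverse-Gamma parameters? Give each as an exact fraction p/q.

alpha=17/2, beta=805/32

obs 1: x=-2 → posterior Inverse-Gamma(3, 7/2)
obs 2: x=-7/4 → posterior Inverse-Gamma(7/2, 113/32)
obs 3: x=-2 → posterior Inverse-Gamma(4, 113/32)
obs 4: x=-2 → posterior Inverse-Gamma(9/2, 113/32)
obs 5: x=1/4 → posterior Inverse-Gamma(5, 97/16)
obs 6: x=-1/2 → posterior Inverse-Gamma(11/2, 115/16)
obs 7: x=3/4 → posterior Inverse-Gamma(6, 351/32)
obs 8: x=0 → posterior Inverse-Gamma(13/2, 415/32)
obs 9: x=1 → posterior Inverse-Gamma(7, 559/32)
obs 10: x=-3/4 → posterior Inverse-Gamma(15/2, 73/4)
obs 11: x=-3/4 → posterior Inverse-Gamma(8, 609/32)
obs 12: x=3/2 → posterior Inverse-Gamma(17/2, 805/32)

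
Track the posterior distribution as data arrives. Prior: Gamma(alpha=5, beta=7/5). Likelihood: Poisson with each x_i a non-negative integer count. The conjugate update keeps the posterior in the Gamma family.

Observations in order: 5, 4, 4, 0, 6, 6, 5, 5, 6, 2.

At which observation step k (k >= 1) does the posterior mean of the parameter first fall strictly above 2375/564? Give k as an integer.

obs 1: x=5 → posterior Gamma(10, 12/5)
obs 2: x=4 → posterior Gamma(14, 17/5)
obs 3: x=4 → posterior Gamma(18, 22/5)
obs 4: x=0 → posterior Gamma(18, 27/5)
obs 5: x=6 → posterior Gamma(24, 32/5)
obs 6: x=6 → posterior Gamma(30, 37/5)
obs 7: x=5 → posterior Gamma(35, 42/5)
obs 8: x=5 → posterior Gamma(40, 47/5)
obs 9: x=6 → posterior Gamma(46, 52/5)
obs 10: x=2 → posterior Gamma(48, 57/5)

k = 8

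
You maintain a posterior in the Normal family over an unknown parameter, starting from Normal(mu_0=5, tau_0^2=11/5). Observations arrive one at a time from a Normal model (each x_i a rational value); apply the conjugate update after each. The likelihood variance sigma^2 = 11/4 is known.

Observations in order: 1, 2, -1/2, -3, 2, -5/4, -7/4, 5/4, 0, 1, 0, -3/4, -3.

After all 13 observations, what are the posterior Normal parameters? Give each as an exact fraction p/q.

obs 1: x=1 → posterior Normal(29/9, 11/9)
obs 2: x=2 → posterior Normal(37/13, 11/13)
obs 3: x=-1/2 → posterior Normal(35/17, 11/17)
obs 4: x=-3 → posterior Normal(23/21, 11/21)
obs 5: x=2 → posterior Normal(31/25, 11/25)
obs 6: x=-5/4 → posterior Normal(26/29, 11/29)
obs 7: x=-7/4 → posterior Normal(19/33, 1/3)
obs 8: x=5/4 → posterior Normal(24/37, 11/37)
obs 9: x=0 → posterior Normal(24/41, 11/41)
obs 10: x=1 → posterior Normal(28/45, 11/45)
obs 11: x=0 → posterior Normal(4/7, 11/49)
obs 12: x=-3/4 → posterior Normal(25/53, 11/53)
obs 13: x=-3 → posterior Normal(13/57, 11/57)

mu_0=13/57, tau_0^2=11/57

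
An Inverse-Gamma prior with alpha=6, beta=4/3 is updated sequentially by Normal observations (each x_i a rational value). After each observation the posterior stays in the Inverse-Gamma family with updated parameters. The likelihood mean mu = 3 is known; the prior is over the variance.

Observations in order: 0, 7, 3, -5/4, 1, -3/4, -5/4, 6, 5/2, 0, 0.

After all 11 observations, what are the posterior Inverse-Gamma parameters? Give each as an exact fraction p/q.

obs 1: x=0 → posterior Inverse-Gamma(13/2, 35/6)
obs 2: x=7 → posterior Inverse-Gamma(7, 83/6)
obs 3: x=3 → posterior Inverse-Gamma(15/2, 83/6)
obs 4: x=-5/4 → posterior Inverse-Gamma(8, 2195/96)
obs 5: x=1 → posterior Inverse-Gamma(17/2, 2387/96)
obs 6: x=-3/4 → posterior Inverse-Gamma(9, 1531/48)
obs 7: x=-5/4 → posterior Inverse-Gamma(19/2, 3929/96)
obs 8: x=6 → posterior Inverse-Gamma(10, 4361/96)
obs 9: x=5/2 → posterior Inverse-Gamma(21/2, 4373/96)
obs 10: x=0 → posterior Inverse-Gamma(11, 4805/96)
obs 11: x=0 → posterior Inverse-Gamma(23/2, 5237/96)

alpha=23/2, beta=5237/96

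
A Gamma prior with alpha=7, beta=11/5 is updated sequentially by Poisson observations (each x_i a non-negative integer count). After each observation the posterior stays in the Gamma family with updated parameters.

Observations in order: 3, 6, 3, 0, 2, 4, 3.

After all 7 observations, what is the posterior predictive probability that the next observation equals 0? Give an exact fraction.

36076075494850217199382890598321691651353870336/648582058464708589095023081933669425215879196401

obs 1: x=3 → posterior Gamma(10, 16/5)
obs 2: x=6 → posterior Gamma(16, 21/5)
obs 3: x=3 → posterior Gamma(19, 26/5)
obs 4: x=0 → posterior Gamma(19, 31/5)
obs 5: x=2 → posterior Gamma(21, 36/5)
obs 6: x=4 → posterior Gamma(25, 41/5)
obs 7: x=3 → posterior Gamma(28, 46/5)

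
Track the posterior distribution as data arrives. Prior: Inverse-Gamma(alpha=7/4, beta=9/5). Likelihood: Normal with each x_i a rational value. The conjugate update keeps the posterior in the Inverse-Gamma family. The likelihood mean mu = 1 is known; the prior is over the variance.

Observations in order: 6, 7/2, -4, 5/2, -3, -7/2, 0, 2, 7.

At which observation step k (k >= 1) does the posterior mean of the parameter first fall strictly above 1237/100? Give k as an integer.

obs 1: x=6 → posterior Inverse-Gamma(9/4, 143/10)
obs 2: x=7/2 → posterior Inverse-Gamma(11/4, 697/40)
obs 3: x=-4 → posterior Inverse-Gamma(13/4, 1197/40)
obs 4: x=5/2 → posterior Inverse-Gamma(15/4, 621/20)
obs 5: x=-3 → posterior Inverse-Gamma(17/4, 781/20)
obs 6: x=-7/2 → posterior Inverse-Gamma(19/4, 1967/40)
obs 7: x=0 → posterior Inverse-Gamma(21/4, 1987/40)
obs 8: x=2 → posterior Inverse-Gamma(23/4, 2007/40)
obs 9: x=7 → posterior Inverse-Gamma(25/4, 2727/40)

k = 3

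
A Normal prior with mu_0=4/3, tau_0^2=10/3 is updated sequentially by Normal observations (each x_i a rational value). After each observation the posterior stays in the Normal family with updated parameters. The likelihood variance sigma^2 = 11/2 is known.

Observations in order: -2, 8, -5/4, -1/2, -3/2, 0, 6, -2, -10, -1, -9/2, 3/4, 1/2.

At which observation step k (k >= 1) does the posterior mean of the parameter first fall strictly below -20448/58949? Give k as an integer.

k = 11

obs 1: x=-2 → posterior Normal(4/53, 110/53)
obs 2: x=8 → posterior Normal(164/73, 110/73)
obs 3: x=-5/4 → posterior Normal(139/93, 110/93)
obs 4: x=-1/2 → posterior Normal(129/113, 110/113)
obs 5: x=-3/2 → posterior Normal(99/133, 110/133)
obs 6: x=0 → posterior Normal(11/17, 110/153)
obs 7: x=6 → posterior Normal(219/173, 110/173)
obs 8: x=-2 → posterior Normal(179/193, 110/193)
obs 9: x=-10 → posterior Normal(-7/71, 110/213)
obs 10: x=-1 → posterior Normal(-41/233, 110/233)
obs 11: x=-9/2 → posterior Normal(-131/253, 10/23)
obs 12: x=3/4 → posterior Normal(-116/273, 110/273)
obs 13: x=1/2 → posterior Normal(-106/293, 110/293)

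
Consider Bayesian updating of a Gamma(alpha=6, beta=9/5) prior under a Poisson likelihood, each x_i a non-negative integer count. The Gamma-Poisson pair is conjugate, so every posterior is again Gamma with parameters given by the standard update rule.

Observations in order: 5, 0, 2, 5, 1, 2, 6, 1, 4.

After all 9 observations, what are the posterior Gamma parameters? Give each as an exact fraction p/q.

alpha=32, beta=54/5

obs 1: x=5 → posterior Gamma(11, 14/5)
obs 2: x=0 → posterior Gamma(11, 19/5)
obs 3: x=2 → posterior Gamma(13, 24/5)
obs 4: x=5 → posterior Gamma(18, 29/5)
obs 5: x=1 → posterior Gamma(19, 34/5)
obs 6: x=2 → posterior Gamma(21, 39/5)
obs 7: x=6 → posterior Gamma(27, 44/5)
obs 8: x=1 → posterior Gamma(28, 49/5)
obs 9: x=4 → posterior Gamma(32, 54/5)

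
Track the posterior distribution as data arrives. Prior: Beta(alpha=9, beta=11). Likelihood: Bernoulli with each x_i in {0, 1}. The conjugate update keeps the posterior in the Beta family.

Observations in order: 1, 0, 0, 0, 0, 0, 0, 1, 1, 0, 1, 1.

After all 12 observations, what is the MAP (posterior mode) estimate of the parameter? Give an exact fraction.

obs 1: x=1 → posterior Beta(10, 11)
obs 2: x=0 → posterior Beta(10, 12)
obs 3: x=0 → posterior Beta(10, 13)
obs 4: x=0 → posterior Beta(10, 14)
obs 5: x=0 → posterior Beta(10, 15)
obs 6: x=0 → posterior Beta(10, 16)
obs 7: x=0 → posterior Beta(10, 17)
obs 8: x=1 → posterior Beta(11, 17)
obs 9: x=1 → posterior Beta(12, 17)
obs 10: x=0 → posterior Beta(12, 18)
obs 11: x=1 → posterior Beta(13, 18)
obs 12: x=1 → posterior Beta(14, 18)

13/30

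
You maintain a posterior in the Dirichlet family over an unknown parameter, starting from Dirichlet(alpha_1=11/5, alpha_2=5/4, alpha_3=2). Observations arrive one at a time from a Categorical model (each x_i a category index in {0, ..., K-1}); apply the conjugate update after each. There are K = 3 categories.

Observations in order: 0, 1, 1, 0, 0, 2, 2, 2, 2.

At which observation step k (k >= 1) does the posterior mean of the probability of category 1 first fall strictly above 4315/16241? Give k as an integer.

k = 2

obs 1: x=0 → posterior Dirichlet(16/5, 5/4, 2)
obs 2: x=1 → posterior Dirichlet(16/5, 9/4, 2)
obs 3: x=1 → posterior Dirichlet(16/5, 13/4, 2)
obs 4: x=0 → posterior Dirichlet(21/5, 13/4, 2)
obs 5: x=0 → posterior Dirichlet(26/5, 13/4, 2)
obs 6: x=2 → posterior Dirichlet(26/5, 13/4, 3)
obs 7: x=2 → posterior Dirichlet(26/5, 13/4, 4)
obs 8: x=2 → posterior Dirichlet(26/5, 13/4, 5)
obs 9: x=2 → posterior Dirichlet(26/5, 13/4, 6)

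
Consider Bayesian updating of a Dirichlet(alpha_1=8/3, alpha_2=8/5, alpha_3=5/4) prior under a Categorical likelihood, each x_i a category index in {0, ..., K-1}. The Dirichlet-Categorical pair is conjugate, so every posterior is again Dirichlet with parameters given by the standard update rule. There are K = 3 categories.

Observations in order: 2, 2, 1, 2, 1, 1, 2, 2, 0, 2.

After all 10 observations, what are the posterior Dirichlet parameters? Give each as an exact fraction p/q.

alpha_1=11/3, alpha_2=23/5, alpha_3=29/4

obs 1: x=2 → posterior Dirichlet(8/3, 8/5, 9/4)
obs 2: x=2 → posterior Dirichlet(8/3, 8/5, 13/4)
obs 3: x=1 → posterior Dirichlet(8/3, 13/5, 13/4)
obs 4: x=2 → posterior Dirichlet(8/3, 13/5, 17/4)
obs 5: x=1 → posterior Dirichlet(8/3, 18/5, 17/4)
obs 6: x=1 → posterior Dirichlet(8/3, 23/5, 17/4)
obs 7: x=2 → posterior Dirichlet(8/3, 23/5, 21/4)
obs 8: x=2 → posterior Dirichlet(8/3, 23/5, 25/4)
obs 9: x=0 → posterior Dirichlet(11/3, 23/5, 25/4)
obs 10: x=2 → posterior Dirichlet(11/3, 23/5, 29/4)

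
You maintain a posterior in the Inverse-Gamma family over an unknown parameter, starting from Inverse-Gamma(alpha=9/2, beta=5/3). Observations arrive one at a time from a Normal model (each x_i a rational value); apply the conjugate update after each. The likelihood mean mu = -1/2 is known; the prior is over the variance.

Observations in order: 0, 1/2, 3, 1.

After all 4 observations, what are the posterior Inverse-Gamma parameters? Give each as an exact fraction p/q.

obs 1: x=0 → posterior Inverse-Gamma(5, 43/24)
obs 2: x=1/2 → posterior Inverse-Gamma(11/2, 55/24)
obs 3: x=3 → posterior Inverse-Gamma(6, 101/12)
obs 4: x=1 → posterior Inverse-Gamma(13/2, 229/24)

alpha=13/2, beta=229/24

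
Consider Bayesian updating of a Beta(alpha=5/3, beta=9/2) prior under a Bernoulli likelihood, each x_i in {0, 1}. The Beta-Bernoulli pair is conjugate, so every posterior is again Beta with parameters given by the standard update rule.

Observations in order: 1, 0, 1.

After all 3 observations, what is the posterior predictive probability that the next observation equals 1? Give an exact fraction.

2/5

obs 1: x=1 → posterior Beta(8/3, 9/2)
obs 2: x=0 → posterior Beta(8/3, 11/2)
obs 3: x=1 → posterior Beta(11/3, 11/2)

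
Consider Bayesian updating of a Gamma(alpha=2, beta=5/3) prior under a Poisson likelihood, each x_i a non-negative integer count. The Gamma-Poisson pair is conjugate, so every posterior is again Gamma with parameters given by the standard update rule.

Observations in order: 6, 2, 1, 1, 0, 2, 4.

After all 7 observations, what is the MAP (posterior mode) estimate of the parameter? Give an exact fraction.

obs 1: x=6 → posterior Gamma(8, 8/3)
obs 2: x=2 → posterior Gamma(10, 11/3)
obs 3: x=1 → posterior Gamma(11, 14/3)
obs 4: x=1 → posterior Gamma(12, 17/3)
obs 5: x=0 → posterior Gamma(12, 20/3)
obs 6: x=2 → posterior Gamma(14, 23/3)
obs 7: x=4 → posterior Gamma(18, 26/3)

51/26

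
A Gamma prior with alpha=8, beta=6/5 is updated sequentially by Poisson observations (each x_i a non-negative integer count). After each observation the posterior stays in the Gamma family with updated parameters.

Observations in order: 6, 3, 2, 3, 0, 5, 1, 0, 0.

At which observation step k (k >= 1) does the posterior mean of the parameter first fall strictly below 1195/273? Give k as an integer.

obs 1: x=6 → posterior Gamma(14, 11/5)
obs 2: x=3 → posterior Gamma(17, 16/5)
obs 3: x=2 → posterior Gamma(19, 21/5)
obs 4: x=3 → posterior Gamma(22, 26/5)
obs 5: x=0 → posterior Gamma(22, 31/5)
obs 6: x=5 → posterior Gamma(27, 36/5)
obs 7: x=1 → posterior Gamma(28, 41/5)
obs 8: x=0 → posterior Gamma(28, 46/5)
obs 9: x=0 → posterior Gamma(28, 51/5)

k = 4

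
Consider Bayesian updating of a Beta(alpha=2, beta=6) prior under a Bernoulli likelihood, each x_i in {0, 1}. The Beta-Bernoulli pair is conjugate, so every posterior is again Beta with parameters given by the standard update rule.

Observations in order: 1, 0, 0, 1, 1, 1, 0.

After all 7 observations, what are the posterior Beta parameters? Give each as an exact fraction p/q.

alpha=6, beta=9

obs 1: x=1 → posterior Beta(3, 6)
obs 2: x=0 → posterior Beta(3, 7)
obs 3: x=0 → posterior Beta(3, 8)
obs 4: x=1 → posterior Beta(4, 8)
obs 5: x=1 → posterior Beta(5, 8)
obs 6: x=1 → posterior Beta(6, 8)
obs 7: x=0 → posterior Beta(6, 9)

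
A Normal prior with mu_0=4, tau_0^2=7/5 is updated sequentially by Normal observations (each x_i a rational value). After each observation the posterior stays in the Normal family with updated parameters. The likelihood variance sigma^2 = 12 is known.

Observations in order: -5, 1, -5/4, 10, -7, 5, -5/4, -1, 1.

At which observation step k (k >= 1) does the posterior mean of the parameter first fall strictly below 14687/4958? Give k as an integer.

obs 1: x=-5 → posterior Normal(205/67, 84/67)
obs 2: x=1 → posterior Normal(106/37, 42/37)
obs 3: x=-5/4 → posterior Normal(271/108, 28/27)
obs 4: x=10 → posterior Normal(1093/352, 21/22)
obs 5: x=-7 → posterior Normal(897/380, 84/95)
obs 6: x=5 → posterior Normal(61/24, 14/17)
obs 7: x=-5/4 → posterior Normal(501/218, 84/109)
obs 8: x=-1 → posterior Normal(487/232, 21/29)
obs 9: x=1 → posterior Normal(167/82, 28/41)

k = 2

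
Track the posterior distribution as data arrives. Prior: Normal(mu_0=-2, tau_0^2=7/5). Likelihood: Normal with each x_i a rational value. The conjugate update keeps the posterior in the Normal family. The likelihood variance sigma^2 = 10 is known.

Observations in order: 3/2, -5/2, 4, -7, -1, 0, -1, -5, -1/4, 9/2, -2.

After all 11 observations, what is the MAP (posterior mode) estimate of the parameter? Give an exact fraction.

-645/508

obs 1: x=3/2 → posterior Normal(-179/114, 70/57)
obs 2: x=-5/2 → posterior Normal(-107/64, 35/32)
obs 3: x=4 → posterior Normal(-79/71, 70/71)
obs 4: x=-7 → posterior Normal(-64/39, 35/39)
obs 5: x=-1 → posterior Normal(-27/17, 14/17)
obs 6: x=0 → posterior Normal(-135/92, 35/46)
obs 7: x=-1 → posterior Normal(-142/99, 70/99)
obs 8: x=-5 → posterior Normal(-177/106, 35/53)
obs 9: x=-1/4 → posterior Normal(-715/452, 70/113)
obs 10: x=9/2 → posterior Normal(-589/480, 7/12)
obs 11: x=-2 → posterior Normal(-645/508, 70/127)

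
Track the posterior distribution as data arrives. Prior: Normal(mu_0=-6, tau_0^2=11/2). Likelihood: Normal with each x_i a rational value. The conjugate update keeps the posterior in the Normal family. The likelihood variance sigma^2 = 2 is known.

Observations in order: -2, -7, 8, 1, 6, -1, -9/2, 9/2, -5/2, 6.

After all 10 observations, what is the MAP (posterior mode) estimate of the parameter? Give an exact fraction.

obs 1: x=-2 → posterior Normal(-46/15, 22/15)
obs 2: x=-7 → posterior Normal(-123/26, 11/13)
obs 3: x=8 → posterior Normal(-35/37, 22/37)
obs 4: x=1 → posterior Normal(-1/2, 11/24)
obs 5: x=6 → posterior Normal(42/59, 22/59)
obs 6: x=-1 → posterior Normal(31/70, 11/35)
obs 7: x=-9/2 → posterior Normal(-37/162, 22/81)
obs 8: x=9/2 → posterior Normal(31/92, 11/46)
obs 9: x=-5/2 → posterior Normal(7/206, 22/103)
obs 10: x=6 → posterior Normal(139/228, 11/57)

139/228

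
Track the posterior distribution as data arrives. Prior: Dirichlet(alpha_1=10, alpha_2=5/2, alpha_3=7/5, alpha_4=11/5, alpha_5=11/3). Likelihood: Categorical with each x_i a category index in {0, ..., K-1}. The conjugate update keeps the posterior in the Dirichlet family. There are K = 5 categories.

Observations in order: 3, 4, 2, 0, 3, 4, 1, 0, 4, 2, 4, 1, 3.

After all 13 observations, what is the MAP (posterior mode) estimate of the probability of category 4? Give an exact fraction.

obs 1: x=3 → posterior Dirichlet(10, 5/2, 7/5, 16/5, 11/3)
obs 2: x=4 → posterior Dirichlet(10, 5/2, 7/5, 16/5, 14/3)
obs 3: x=2 → posterior Dirichlet(10, 5/2, 12/5, 16/5, 14/3)
obs 4: x=0 → posterior Dirichlet(11, 5/2, 12/5, 16/5, 14/3)
obs 5: x=3 → posterior Dirichlet(11, 5/2, 12/5, 21/5, 14/3)
obs 6: x=4 → posterior Dirichlet(11, 5/2, 12/5, 21/5, 17/3)
obs 7: x=1 → posterior Dirichlet(11, 7/2, 12/5, 21/5, 17/3)
obs 8: x=0 → posterior Dirichlet(12, 7/2, 12/5, 21/5, 17/3)
obs 9: x=4 → posterior Dirichlet(12, 7/2, 12/5, 21/5, 20/3)
obs 10: x=2 → posterior Dirichlet(12, 7/2, 17/5, 21/5, 20/3)
obs 11: x=4 → posterior Dirichlet(12, 7/2, 17/5, 21/5, 23/3)
obs 12: x=1 → posterior Dirichlet(12, 9/2, 17/5, 21/5, 23/3)
obs 13: x=3 → posterior Dirichlet(12, 9/2, 17/5, 26/5, 23/3)

200/833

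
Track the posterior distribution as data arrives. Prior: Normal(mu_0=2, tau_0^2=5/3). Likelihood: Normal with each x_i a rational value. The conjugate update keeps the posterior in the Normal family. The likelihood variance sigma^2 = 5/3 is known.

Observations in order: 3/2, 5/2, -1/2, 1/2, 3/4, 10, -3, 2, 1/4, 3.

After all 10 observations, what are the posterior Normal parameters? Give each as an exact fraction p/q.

mu_0=19/11, tau_0^2=5/33

obs 1: x=3/2 → posterior Normal(7/4, 5/6)
obs 2: x=5/2 → posterior Normal(2, 5/9)
obs 3: x=-1/2 → posterior Normal(11/8, 5/12)
obs 4: x=1/2 → posterior Normal(6/5, 1/3)
obs 5: x=3/4 → posterior Normal(9/8, 5/18)
obs 6: x=10 → posterior Normal(67/28, 5/21)
obs 7: x=-3 → posterior Normal(55/32, 5/24)
obs 8: x=2 → posterior Normal(7/4, 5/27)
obs 9: x=1/4 → posterior Normal(8/5, 1/6)
obs 10: x=3 → posterior Normal(19/11, 5/33)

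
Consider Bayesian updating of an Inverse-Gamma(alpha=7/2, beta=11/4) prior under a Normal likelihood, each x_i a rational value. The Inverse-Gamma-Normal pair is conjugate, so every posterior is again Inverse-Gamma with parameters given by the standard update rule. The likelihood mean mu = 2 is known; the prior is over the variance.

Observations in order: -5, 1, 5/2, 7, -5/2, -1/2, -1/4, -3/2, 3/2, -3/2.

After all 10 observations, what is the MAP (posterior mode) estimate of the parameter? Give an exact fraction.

obs 1: x=-5 → posterior Inverse-Gamma(4, 109/4)
obs 2: x=1 → posterior Inverse-Gamma(9/2, 111/4)
obs 3: x=5/2 → posterior Inverse-Gamma(5, 223/8)
obs 4: x=7 → posterior Inverse-Gamma(11/2, 323/8)
obs 5: x=-5/2 → posterior Inverse-Gamma(6, 101/2)
obs 6: x=-1/2 → posterior Inverse-Gamma(13/2, 429/8)
obs 7: x=-1/4 → posterior Inverse-Gamma(7, 1797/32)
obs 8: x=-3/2 → posterior Inverse-Gamma(15/2, 1993/32)
obs 9: x=3/2 → posterior Inverse-Gamma(8, 1997/32)
obs 10: x=-3/2 → posterior Inverse-Gamma(17/2, 2193/32)

2193/304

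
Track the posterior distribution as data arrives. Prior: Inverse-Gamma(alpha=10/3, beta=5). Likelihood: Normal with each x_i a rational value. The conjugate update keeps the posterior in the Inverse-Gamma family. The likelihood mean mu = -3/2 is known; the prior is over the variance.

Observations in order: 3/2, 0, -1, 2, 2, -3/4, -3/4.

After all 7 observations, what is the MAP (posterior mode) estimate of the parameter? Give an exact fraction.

obs 1: x=3/2 → posterior Inverse-Gamma(23/6, 19/2)
obs 2: x=0 → posterior Inverse-Gamma(13/3, 85/8)
obs 3: x=-1 → posterior Inverse-Gamma(29/6, 43/4)
obs 4: x=2 → posterior Inverse-Gamma(16/3, 135/8)
obs 5: x=2 → posterior Inverse-Gamma(35/6, 23)
obs 6: x=-3/4 → posterior Inverse-Gamma(19/3, 745/32)
obs 7: x=-3/4 → posterior Inverse-Gamma(41/6, 377/16)

1131/376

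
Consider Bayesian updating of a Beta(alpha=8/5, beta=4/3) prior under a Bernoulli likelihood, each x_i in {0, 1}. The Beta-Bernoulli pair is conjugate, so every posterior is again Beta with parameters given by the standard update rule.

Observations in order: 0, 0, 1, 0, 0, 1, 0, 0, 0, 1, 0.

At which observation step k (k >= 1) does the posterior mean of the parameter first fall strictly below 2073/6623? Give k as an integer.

k = 9

obs 1: x=0 → posterior Beta(8/5, 7/3)
obs 2: x=0 → posterior Beta(8/5, 10/3)
obs 3: x=1 → posterior Beta(13/5, 10/3)
obs 4: x=0 → posterior Beta(13/5, 13/3)
obs 5: x=0 → posterior Beta(13/5, 16/3)
obs 6: x=1 → posterior Beta(18/5, 16/3)
obs 7: x=0 → posterior Beta(18/5, 19/3)
obs 8: x=0 → posterior Beta(18/5, 22/3)
obs 9: x=0 → posterior Beta(18/5, 25/3)
obs 10: x=1 → posterior Beta(23/5, 25/3)
obs 11: x=0 → posterior Beta(23/5, 28/3)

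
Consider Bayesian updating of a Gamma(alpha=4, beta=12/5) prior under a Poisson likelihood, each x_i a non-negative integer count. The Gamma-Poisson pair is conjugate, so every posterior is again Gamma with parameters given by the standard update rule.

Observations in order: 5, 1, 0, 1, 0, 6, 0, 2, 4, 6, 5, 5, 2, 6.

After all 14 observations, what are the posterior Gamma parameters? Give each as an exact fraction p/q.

alpha=47, beta=82/5

obs 1: x=5 → posterior Gamma(9, 17/5)
obs 2: x=1 → posterior Gamma(10, 22/5)
obs 3: x=0 → posterior Gamma(10, 27/5)
obs 4: x=1 → posterior Gamma(11, 32/5)
obs 5: x=0 → posterior Gamma(11, 37/5)
obs 6: x=6 → posterior Gamma(17, 42/5)
obs 7: x=0 → posterior Gamma(17, 47/5)
obs 8: x=2 → posterior Gamma(19, 52/5)
obs 9: x=4 → posterior Gamma(23, 57/5)
obs 10: x=6 → posterior Gamma(29, 62/5)
obs 11: x=5 → posterior Gamma(34, 67/5)
obs 12: x=5 → posterior Gamma(39, 72/5)
obs 13: x=2 → posterior Gamma(41, 77/5)
obs 14: x=6 → posterior Gamma(47, 82/5)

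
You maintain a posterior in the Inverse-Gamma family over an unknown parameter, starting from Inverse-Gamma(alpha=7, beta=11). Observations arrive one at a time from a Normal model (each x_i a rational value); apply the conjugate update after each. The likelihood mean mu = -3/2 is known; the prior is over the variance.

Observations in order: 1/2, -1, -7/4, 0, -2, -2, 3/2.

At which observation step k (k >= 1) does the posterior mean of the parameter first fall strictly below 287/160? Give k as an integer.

obs 1: x=1/2 → posterior Inverse-Gamma(15/2, 13)
obs 2: x=-1 → posterior Inverse-Gamma(8, 105/8)
obs 3: x=-7/4 → posterior Inverse-Gamma(17/2, 421/32)
obs 4: x=0 → posterior Inverse-Gamma(9, 457/32)
obs 5: x=-2 → posterior Inverse-Gamma(19/2, 461/32)
obs 6: x=-2 → posterior Inverse-Gamma(10, 465/32)
obs 7: x=3/2 → posterior Inverse-Gamma(21/2, 609/32)

k = 3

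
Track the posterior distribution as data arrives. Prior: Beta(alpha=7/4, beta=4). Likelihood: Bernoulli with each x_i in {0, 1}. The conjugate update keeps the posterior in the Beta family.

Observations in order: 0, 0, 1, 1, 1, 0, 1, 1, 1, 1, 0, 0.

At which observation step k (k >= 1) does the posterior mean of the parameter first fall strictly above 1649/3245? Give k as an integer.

obs 1: x=0 → posterior Beta(7/4, 5)
obs 2: x=0 → posterior Beta(7/4, 6)
obs 3: x=1 → posterior Beta(11/4, 6)
obs 4: x=1 → posterior Beta(15/4, 6)
obs 5: x=1 → posterior Beta(19/4, 6)
obs 6: x=0 → posterior Beta(19/4, 7)
obs 7: x=1 → posterior Beta(23/4, 7)
obs 8: x=1 → posterior Beta(27/4, 7)
obs 9: x=1 → posterior Beta(31/4, 7)
obs 10: x=1 → posterior Beta(35/4, 7)
obs 11: x=0 → posterior Beta(35/4, 8)
obs 12: x=0 → posterior Beta(35/4, 9)

k = 9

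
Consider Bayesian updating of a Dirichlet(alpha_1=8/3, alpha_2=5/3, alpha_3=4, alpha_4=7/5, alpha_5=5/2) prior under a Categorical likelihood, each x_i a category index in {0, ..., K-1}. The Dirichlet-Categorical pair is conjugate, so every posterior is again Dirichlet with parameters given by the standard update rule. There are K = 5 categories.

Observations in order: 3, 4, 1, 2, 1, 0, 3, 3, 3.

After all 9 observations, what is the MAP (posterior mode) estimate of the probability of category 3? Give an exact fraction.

obs 1: x=3 → posterior Dirichlet(8/3, 5/3, 4, 12/5, 5/2)
obs 2: x=4 → posterior Dirichlet(8/3, 5/3, 4, 12/5, 7/2)
obs 3: x=1 → posterior Dirichlet(8/3, 8/3, 4, 12/5, 7/2)
obs 4: x=2 → posterior Dirichlet(8/3, 8/3, 5, 12/5, 7/2)
obs 5: x=1 → posterior Dirichlet(8/3, 11/3, 5, 12/5, 7/2)
obs 6: x=0 → posterior Dirichlet(11/3, 11/3, 5, 12/5, 7/2)
obs 7: x=3 → posterior Dirichlet(11/3, 11/3, 5, 17/5, 7/2)
obs 8: x=3 → posterior Dirichlet(11/3, 11/3, 5, 22/5, 7/2)
obs 9: x=3 → posterior Dirichlet(11/3, 11/3, 5, 27/5, 7/2)

132/487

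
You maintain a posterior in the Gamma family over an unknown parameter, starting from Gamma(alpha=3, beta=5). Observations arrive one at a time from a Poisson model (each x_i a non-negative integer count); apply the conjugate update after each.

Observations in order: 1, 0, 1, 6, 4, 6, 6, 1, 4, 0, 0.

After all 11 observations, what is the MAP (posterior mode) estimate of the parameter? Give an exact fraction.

31/16

obs 1: x=1 → posterior Gamma(4, 6)
obs 2: x=0 → posterior Gamma(4, 7)
obs 3: x=1 → posterior Gamma(5, 8)
obs 4: x=6 → posterior Gamma(11, 9)
obs 5: x=4 → posterior Gamma(15, 10)
obs 6: x=6 → posterior Gamma(21, 11)
obs 7: x=6 → posterior Gamma(27, 12)
obs 8: x=1 → posterior Gamma(28, 13)
obs 9: x=4 → posterior Gamma(32, 14)
obs 10: x=0 → posterior Gamma(32, 15)
obs 11: x=0 → posterior Gamma(32, 16)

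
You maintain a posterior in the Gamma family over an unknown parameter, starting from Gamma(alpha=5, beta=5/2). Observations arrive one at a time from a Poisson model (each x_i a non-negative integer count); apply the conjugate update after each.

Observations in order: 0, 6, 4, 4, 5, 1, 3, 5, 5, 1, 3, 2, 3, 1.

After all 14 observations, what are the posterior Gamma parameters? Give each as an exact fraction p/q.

alpha=48, beta=33/2

obs 1: x=0 → posterior Gamma(5, 7/2)
obs 2: x=6 → posterior Gamma(11, 9/2)
obs 3: x=4 → posterior Gamma(15, 11/2)
obs 4: x=4 → posterior Gamma(19, 13/2)
obs 5: x=5 → posterior Gamma(24, 15/2)
obs 6: x=1 → posterior Gamma(25, 17/2)
obs 7: x=3 → posterior Gamma(28, 19/2)
obs 8: x=5 → posterior Gamma(33, 21/2)
obs 9: x=5 → posterior Gamma(38, 23/2)
obs 10: x=1 → posterior Gamma(39, 25/2)
obs 11: x=3 → posterior Gamma(42, 27/2)
obs 12: x=2 → posterior Gamma(44, 29/2)
obs 13: x=3 → posterior Gamma(47, 31/2)
obs 14: x=1 → posterior Gamma(48, 33/2)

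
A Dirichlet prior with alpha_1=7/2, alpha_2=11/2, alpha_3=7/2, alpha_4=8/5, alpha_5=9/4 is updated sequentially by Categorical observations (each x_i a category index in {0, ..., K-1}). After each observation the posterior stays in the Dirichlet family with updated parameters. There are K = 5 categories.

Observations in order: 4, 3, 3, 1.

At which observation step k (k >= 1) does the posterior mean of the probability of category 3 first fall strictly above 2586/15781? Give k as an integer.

obs 1: x=4 → posterior Dirichlet(7/2, 11/2, 7/2, 8/5, 13/4)
obs 2: x=3 → posterior Dirichlet(7/2, 11/2, 7/2, 13/5, 13/4)
obs 3: x=3 → posterior Dirichlet(7/2, 11/2, 7/2, 18/5, 13/4)
obs 4: x=1 → posterior Dirichlet(7/2, 13/2, 7/2, 18/5, 13/4)

k = 3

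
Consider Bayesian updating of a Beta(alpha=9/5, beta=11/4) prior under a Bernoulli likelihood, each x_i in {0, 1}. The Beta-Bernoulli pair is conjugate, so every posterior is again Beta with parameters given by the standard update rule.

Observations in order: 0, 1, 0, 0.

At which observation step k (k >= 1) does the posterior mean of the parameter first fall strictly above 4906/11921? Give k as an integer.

k = 2

obs 1: x=0 → posterior Beta(9/5, 15/4)
obs 2: x=1 → posterior Beta(14/5, 15/4)
obs 3: x=0 → posterior Beta(14/5, 19/4)
obs 4: x=0 → posterior Beta(14/5, 23/4)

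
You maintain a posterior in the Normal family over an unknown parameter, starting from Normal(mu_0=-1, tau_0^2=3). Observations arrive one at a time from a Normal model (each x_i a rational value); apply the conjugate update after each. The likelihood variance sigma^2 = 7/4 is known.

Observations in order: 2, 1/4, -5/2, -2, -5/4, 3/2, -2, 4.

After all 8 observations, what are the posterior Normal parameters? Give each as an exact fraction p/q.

obs 1: x=2 → posterior Normal(17/19, 21/19)
obs 2: x=1/4 → posterior Normal(20/31, 21/31)
obs 3: x=-5/2 → posterior Normal(-10/43, 21/43)
obs 4: x=-2 → posterior Normal(-34/55, 21/55)
obs 5: x=-5/4 → posterior Normal(-49/67, 21/67)
obs 6: x=3/2 → posterior Normal(-31/79, 21/79)
obs 7: x=-2 → posterior Normal(-55/91, 3/13)
obs 8: x=4 → posterior Normal(-7/103, 21/103)

mu_0=-7/103, tau_0^2=21/103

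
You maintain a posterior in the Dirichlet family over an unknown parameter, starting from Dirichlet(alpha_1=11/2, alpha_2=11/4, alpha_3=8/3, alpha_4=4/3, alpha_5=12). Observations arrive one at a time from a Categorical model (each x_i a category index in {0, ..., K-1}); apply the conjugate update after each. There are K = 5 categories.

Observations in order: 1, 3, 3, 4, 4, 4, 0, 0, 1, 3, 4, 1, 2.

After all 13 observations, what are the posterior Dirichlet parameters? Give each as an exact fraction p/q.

alpha_1=15/2, alpha_2=23/4, alpha_3=11/3, alpha_4=13/3, alpha_5=16

obs 1: x=1 → posterior Dirichlet(11/2, 15/4, 8/3, 4/3, 12)
obs 2: x=3 → posterior Dirichlet(11/2, 15/4, 8/3, 7/3, 12)
obs 3: x=3 → posterior Dirichlet(11/2, 15/4, 8/3, 10/3, 12)
obs 4: x=4 → posterior Dirichlet(11/2, 15/4, 8/3, 10/3, 13)
obs 5: x=4 → posterior Dirichlet(11/2, 15/4, 8/3, 10/3, 14)
obs 6: x=4 → posterior Dirichlet(11/2, 15/4, 8/3, 10/3, 15)
obs 7: x=0 → posterior Dirichlet(13/2, 15/4, 8/3, 10/3, 15)
obs 8: x=0 → posterior Dirichlet(15/2, 15/4, 8/3, 10/3, 15)
obs 9: x=1 → posterior Dirichlet(15/2, 19/4, 8/3, 10/3, 15)
obs 10: x=3 → posterior Dirichlet(15/2, 19/4, 8/3, 13/3, 15)
obs 11: x=4 → posterior Dirichlet(15/2, 19/4, 8/3, 13/3, 16)
obs 12: x=1 → posterior Dirichlet(15/2, 23/4, 8/3, 13/3, 16)
obs 13: x=2 → posterior Dirichlet(15/2, 23/4, 11/3, 13/3, 16)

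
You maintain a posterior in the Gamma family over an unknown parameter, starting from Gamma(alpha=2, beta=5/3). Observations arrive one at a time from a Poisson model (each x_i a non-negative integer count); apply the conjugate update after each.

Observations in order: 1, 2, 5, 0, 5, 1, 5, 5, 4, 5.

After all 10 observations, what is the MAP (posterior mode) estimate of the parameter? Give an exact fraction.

102/35

obs 1: x=1 → posterior Gamma(3, 8/3)
obs 2: x=2 → posterior Gamma(5, 11/3)
obs 3: x=5 → posterior Gamma(10, 14/3)
obs 4: x=0 → posterior Gamma(10, 17/3)
obs 5: x=5 → posterior Gamma(15, 20/3)
obs 6: x=1 → posterior Gamma(16, 23/3)
obs 7: x=5 → posterior Gamma(21, 26/3)
obs 8: x=5 → posterior Gamma(26, 29/3)
obs 9: x=4 → posterior Gamma(30, 32/3)
obs 10: x=5 → posterior Gamma(35, 35/3)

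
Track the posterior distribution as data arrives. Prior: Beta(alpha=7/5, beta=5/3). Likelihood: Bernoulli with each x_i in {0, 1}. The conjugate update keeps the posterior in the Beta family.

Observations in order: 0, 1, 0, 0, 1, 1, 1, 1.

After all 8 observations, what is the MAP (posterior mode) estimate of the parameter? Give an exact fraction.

obs 1: x=0 → posterior Beta(7/5, 8/3)
obs 2: x=1 → posterior Beta(12/5, 8/3)
obs 3: x=0 → posterior Beta(12/5, 11/3)
obs 4: x=0 → posterior Beta(12/5, 14/3)
obs 5: x=1 → posterior Beta(17/5, 14/3)
obs 6: x=1 → posterior Beta(22/5, 14/3)
obs 7: x=1 → posterior Beta(27/5, 14/3)
obs 8: x=1 → posterior Beta(32/5, 14/3)

81/136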